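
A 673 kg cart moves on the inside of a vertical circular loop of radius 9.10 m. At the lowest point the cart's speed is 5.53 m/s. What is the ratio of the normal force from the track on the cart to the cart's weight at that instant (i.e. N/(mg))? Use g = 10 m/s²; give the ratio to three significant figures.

1.34

At the bottom, N − mg = mv²/r, so N = m(v²/r + g) and N/(mg) = v²/(rg) + 1 = (5.53)²/(9.10 × 10.0) + 1 = 0.3361 + 1 = 1.336.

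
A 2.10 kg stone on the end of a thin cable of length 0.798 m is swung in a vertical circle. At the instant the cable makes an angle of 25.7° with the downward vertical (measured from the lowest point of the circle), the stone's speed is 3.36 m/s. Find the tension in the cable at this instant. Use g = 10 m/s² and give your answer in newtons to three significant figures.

Take the radial direction toward the centre of the circle as positive. The component of the weight along the string toward the centre is −mg cos φ (φ measured from the bottom), so Newton's second law along the string gives T − mg cos φ = m v²/r.
cos 25.7° = 0.9011, so T = m(v²/r + g cos φ) = 2.10 × ((3.36)²/0.798 + 10.0 × 0.9011) = 2.10 × (14.15 + (9.011)) = 2.10 × 23.16 = 48.63 N.

48.6 N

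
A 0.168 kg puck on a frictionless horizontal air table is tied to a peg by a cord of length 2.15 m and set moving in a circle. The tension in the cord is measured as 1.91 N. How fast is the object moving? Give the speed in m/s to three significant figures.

T = m v²/r ⇒ v = √(T r / m) = √(1.91 × 2.15 / 0.168) = √24.44 = 4.944 m/s.

4.94 m/s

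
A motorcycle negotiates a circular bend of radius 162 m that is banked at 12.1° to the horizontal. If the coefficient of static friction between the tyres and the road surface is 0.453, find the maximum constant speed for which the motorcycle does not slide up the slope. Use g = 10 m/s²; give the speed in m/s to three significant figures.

At the maximum speed, friction acts down the slope at its limiting value f = μN. Radially (horizontal, toward centre): N sinθ + μN cosθ = mv²/r. Vertically: N cosθ − μN sinθ = mg.
Dividing: v² = r g (sinθ + μcosθ)/(cosθ − μsinθ).
sinθ + μcosθ = 0.2096 + 0.453×0.9778 = 0.6526; cosθ − μsinθ = 0.9778 − 0.453×0.2096 = 0.8828.
v² = 162 × 10.0 × 0.6526/0.8828 = 1197 m²/s², so v = 34.60 m/s.

34.6 m/s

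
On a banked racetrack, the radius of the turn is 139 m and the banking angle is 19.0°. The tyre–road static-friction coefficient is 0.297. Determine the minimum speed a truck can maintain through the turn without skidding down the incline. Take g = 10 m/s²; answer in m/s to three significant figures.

At the minimum speed, friction acts up the slope at its limiting value f = μN. Radially (horizontal, toward centre): N sinθ − μN cosθ = mv²/r. Vertically: N cosθ + μN sinθ = mg.
Dividing: v² = r g (sinθ − μcosθ)/(cosθ + μsinθ).
sinθ − μcosθ = 0.3256 − 0.297×0.9455 = 0.04475; cosθ + μsinθ = 0.9455 + 0.297×0.3256 = 1.042.
v² = 139 × 10.0 × 0.04475/1.042 = 59.68 m²/s², so v = 7.725 m/s.

7.73 m/s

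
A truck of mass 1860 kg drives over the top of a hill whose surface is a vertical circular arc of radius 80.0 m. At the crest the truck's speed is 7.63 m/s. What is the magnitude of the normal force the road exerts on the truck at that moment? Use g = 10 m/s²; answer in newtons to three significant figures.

17200 N

At the crest the centripetal acceleration points downward (toward the centre of the arc), so mg − N = mv²/r.
N = m(g − v²/r) = 1860 × (10.0 − (7.63)²/80.0) = 1860 × (10.0 − 0.7277) = 1860 × 9.272 = 17250 N.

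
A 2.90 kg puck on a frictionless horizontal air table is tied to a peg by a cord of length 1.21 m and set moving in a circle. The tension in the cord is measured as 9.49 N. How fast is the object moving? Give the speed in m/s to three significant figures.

1.99 m/s

T = m v²/r ⇒ v = √(T r / m) = √(9.49 × 1.21 / 2.90) = √3.960 = 1.990 m/s.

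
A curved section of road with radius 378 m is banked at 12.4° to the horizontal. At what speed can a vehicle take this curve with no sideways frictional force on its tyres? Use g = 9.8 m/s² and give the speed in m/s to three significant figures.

On a frictionless banked curve, N sinθ = mv²/r and N cosθ = mg, so tanθ = v²/(rg).
v = √(r g tanθ) = √(378 × 9.8 × tan 12.4°) = √(378 × 9.8 × 0.2199) = √814.5 = 28.54 m/s.

28.5 m/s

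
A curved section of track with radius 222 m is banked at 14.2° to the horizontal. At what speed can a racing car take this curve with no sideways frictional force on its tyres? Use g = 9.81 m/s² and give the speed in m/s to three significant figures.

23.5 m/s

On a frictionless banked curve, N sinθ = mv²/r and N cosθ = mg, so tanθ = v²/(rg).
v = √(r g tanθ) = √(222 × 9.81 × tan 14.2°) = √(222 × 9.81 × 0.2530) = √551.1 = 23.47 m/s.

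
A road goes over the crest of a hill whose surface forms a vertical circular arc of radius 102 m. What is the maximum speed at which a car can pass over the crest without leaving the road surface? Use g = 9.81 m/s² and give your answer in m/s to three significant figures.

At the crest the centre of the circle is below the car, so the net downward (centripetal) force is mg − N = mv²/r.
The car leaves the road when N → 0, giving v_max = √(g r) = √(9.81 × 102) = 31.63 m/s.

31.6 m/s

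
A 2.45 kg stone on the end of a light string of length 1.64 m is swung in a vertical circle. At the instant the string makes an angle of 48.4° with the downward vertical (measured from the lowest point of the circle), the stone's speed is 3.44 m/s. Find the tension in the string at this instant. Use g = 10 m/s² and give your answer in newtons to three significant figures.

33.9 N

Take the radial direction toward the centre of the circle as positive. The component of the weight along the string toward the centre is −mg cos φ (φ measured from the bottom), so Newton's second law along the string gives T − mg cos φ = m v²/r.
cos 48.4° = 0.6639, so T = m(v²/r + g cos φ) = 2.45 × ((3.44)²/1.64 + 10.0 × 0.6639) = 2.45 × (7.216 + (6.639)) = 2.45 × 13.85 = 33.94 N.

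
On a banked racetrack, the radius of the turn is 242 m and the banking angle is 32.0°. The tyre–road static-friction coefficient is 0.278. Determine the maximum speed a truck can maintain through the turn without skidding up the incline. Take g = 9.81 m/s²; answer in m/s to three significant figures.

At the maximum speed, friction acts down the slope at its limiting value f = μN. Radially (horizontal, toward centre): N sinθ + μN cosθ = mv²/r. Vertically: N cosθ − μN sinθ = mg.
Dividing: v² = r g (sinθ + μcosθ)/(cosθ − μsinθ).
sinθ + μcosθ = 0.5299 + 0.278×0.8480 = 0.7657; cosθ − μsinθ = 0.8480 − 0.278×0.5299 = 0.7007.
v² = 242 × 9.81 × 0.7657/0.7007 = 2594 m²/s², so v = 50.93 m/s.

50.9 m/s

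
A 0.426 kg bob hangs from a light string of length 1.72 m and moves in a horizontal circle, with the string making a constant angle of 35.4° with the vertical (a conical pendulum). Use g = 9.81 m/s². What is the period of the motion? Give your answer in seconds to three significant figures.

r = L sinθ = 0.9964 m. From T sinθ = mω²r and T cosθ = mg: tanθ = ω²r/g, so ω² = g tanθ / r = g/(L cosθ).
ω = √(g/(L cosθ)) = √(9.81/(1.72 × 0.8151)) = √6.997 = 2.645 rad/s.
Period = 2π/ω = 2.375 s.

2.38 s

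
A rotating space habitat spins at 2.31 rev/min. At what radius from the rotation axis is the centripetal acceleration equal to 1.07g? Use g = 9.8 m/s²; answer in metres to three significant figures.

179 m

ω = 2.31 rev/min × 2π/60 = 0.2419 rad/s.
a_c = ω²r = 1.07g ⇒ r = 1.07 × 9.8 / (0.2419)² = 10.49/0.05852 = 179.2 m.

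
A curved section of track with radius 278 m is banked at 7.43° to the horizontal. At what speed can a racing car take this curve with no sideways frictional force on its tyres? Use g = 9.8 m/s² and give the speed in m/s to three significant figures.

On a frictionless banked curve, N sinθ = mv²/r and N cosθ = mg, so tanθ = v²/(rg).
v = √(r g tanθ) = √(278 × 9.8 × tan 7.43°) = √(278 × 9.8 × 0.1304) = √355.3 = 18.85 m/s.

18.8 m/s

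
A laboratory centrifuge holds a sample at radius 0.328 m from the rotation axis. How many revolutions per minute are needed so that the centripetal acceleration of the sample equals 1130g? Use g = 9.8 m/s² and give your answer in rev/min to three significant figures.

1750 rev/min

Require ω²r = 1130g, so ω = √(1130 × 9.8/0.328) = 183.7 rad/s.
In rev/min: ω × 60/(2π) = 183.7 × 60/(2π) = 1755 rev/min.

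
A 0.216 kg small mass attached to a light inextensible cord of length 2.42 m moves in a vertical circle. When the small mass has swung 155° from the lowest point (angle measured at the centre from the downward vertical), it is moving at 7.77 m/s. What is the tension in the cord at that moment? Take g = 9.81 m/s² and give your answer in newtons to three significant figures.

3.47 N

Take the radial direction toward the centre of the circle as positive. The component of the weight along the string toward the centre is −mg cos φ (φ measured from the bottom), so Newton's second law along the string gives T − mg cos φ = m v²/r.
cos 155° = -0.9063, so T = m(v²/r + g cos φ) = 0.216 × ((7.77)²/2.42 + 9.81 × -0.9063) = 0.216 × (24.95 + (-8.891)) = 0.216 × 16.06 = 3.468 N.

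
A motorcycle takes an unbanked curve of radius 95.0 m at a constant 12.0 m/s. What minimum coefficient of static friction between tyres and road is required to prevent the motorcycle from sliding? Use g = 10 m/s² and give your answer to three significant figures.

0.152

Friction provides the centripetal force: μ_s m g = m v²/r, so μ_s = v²/(g r) = (12.00)²/(10.0 × 95.0) = 144.0/950.0 = 0.1516.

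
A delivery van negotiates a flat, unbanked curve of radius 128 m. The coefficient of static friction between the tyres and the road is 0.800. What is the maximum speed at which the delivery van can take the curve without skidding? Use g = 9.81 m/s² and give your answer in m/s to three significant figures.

The only inward force on a level bend is static friction, so at the limit f_s = μ_s N = μ_s m g = m v²/r.
Mass cancels: v_max = √(μ_s g r) = √(0.800 × 9.81 × 128) = √1005 = 31.69 m/s.

31.7 m/s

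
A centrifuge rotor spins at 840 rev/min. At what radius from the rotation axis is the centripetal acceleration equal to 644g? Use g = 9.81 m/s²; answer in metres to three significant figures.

0.816 m

ω = 840 rev/min × 2π/60 = 87.96 rad/s.
a_c = ω²r = 644g ⇒ r = 644 × 9.81 / (87.96)² = 6318/7738 = 0.8165 m.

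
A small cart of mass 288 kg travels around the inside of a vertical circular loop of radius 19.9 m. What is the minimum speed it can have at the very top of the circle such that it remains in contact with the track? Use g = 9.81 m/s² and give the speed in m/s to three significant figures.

At the highest point the centre is directly below, so both the weight and N act inward: N + mg = mv²/r.
At minimum speed N → 0, so mg = mv_min²/r ⇒ v_min = √(g r) = √(9.81 × 19.9) = 13.97 m/s.

14.0 m/s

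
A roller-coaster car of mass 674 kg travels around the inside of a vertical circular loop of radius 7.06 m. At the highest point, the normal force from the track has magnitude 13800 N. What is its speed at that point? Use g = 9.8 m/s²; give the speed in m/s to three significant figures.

At the top, N + mg = mv²/r, so v = √(r(N/m + g)) = √(7.06 × (13800/674 + 9.8)) = √(7.06 × 30.27) = √213.7 = 14.62 m/s.

14.6 m/s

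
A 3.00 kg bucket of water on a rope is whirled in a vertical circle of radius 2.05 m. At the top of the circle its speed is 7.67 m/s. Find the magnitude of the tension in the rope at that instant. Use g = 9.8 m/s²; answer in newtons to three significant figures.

At the top, both T and the weight mg point inward (toward the centre), so T + mg = mv²/r.
T = m(v²/r − g) = 3.00 × ((7.67)²/2.05 − 9.8) = 3.00 × (28.70 − 9.8) = 3.00 × 18.90 = 56.69 N.

56.7 N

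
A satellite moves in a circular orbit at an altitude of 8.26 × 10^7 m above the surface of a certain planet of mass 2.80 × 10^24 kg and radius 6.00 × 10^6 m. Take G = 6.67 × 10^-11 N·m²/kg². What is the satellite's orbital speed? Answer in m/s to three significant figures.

Orbital radius r = R + h = 6.00 × 10^6 + 8.26 × 10^7 = 8.860 × 10^7 m.
Gravity supplies the centripetal force: G M m / r² = m v² / r, so v = √(GM/r).
v = √(6.67 × 10^-11 × 2.80 × 10^24 / 8.860 × 10^7) = √(2.108 × 10^6) = 1452 m/s.

1450 m/s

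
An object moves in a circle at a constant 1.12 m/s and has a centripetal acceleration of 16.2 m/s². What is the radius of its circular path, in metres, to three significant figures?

a_c = v²/r ⇒ r = v²/a_c = (1.12)²/16.2 = 1.254/16.2 = 0.07743 m.

0.0774 m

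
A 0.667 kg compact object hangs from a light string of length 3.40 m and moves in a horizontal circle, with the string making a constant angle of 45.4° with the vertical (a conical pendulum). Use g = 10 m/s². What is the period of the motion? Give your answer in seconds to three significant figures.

r = L sinθ = 2.421 m. From T sinθ = mω²r and T cosθ = mg: tanθ = ω²r/g, so ω² = g tanθ / r = g/(L cosθ).
ω = √(g/(L cosθ)) = √(10.0/(3.40 × 0.7022)) = √4.189 = 2.047 rad/s.
Period = 2π/ω = 3.070 s.

3.07 s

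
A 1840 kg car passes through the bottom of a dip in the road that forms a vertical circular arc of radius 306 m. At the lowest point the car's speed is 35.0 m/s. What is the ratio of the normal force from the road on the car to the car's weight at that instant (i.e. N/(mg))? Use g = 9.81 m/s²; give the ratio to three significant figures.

At the bottom, N − mg = mv²/r, so N = m(v²/r + g) and N/(mg) = v²/(rg) + 1 = (35.0)²/(306 × 9.81) + 1 = 0.4081 + 1 = 1.408.

1.41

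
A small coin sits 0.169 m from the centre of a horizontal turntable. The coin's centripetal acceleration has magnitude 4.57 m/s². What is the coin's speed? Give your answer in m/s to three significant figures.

a_c = v²/r ⇒ v = √(a_c · r) = √(4.57 × 0.169) = √0.7723 = 0.8788 m/s.

0.879 m/s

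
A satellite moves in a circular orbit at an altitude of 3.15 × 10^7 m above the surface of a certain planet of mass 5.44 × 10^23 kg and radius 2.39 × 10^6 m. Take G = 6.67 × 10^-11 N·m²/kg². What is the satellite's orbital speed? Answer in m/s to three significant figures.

1030 m/s

Orbital radius r = R + h = 2.39 × 10^6 + 3.15 × 10^7 = 3.389 × 10^7 m.
Gravity supplies the centripetal force: G M m / r² = m v² / r, so v = √(GM/r).
v = √(6.67 × 10^-11 × 5.44 × 10^23 / 3.389 × 10^7) = √(1.071 × 10^6) = 1035 m/s.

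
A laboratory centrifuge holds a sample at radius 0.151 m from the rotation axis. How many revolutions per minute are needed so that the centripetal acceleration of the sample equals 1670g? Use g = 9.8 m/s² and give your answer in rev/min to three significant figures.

Require ω²r = 1670g, so ω = √(1670 × 9.8/0.151) = 329.2 rad/s.
In rev/min: ω × 60/(2π) = 329.2 × 60/(2π) = 3144 rev/min.

3140 rev/min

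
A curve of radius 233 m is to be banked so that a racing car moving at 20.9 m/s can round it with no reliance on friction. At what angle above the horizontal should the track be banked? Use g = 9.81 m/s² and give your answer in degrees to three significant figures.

For a frictionless banked turn: horizontally N sinθ = mv²/r and vertically N cosθ = mg.
Dividing: tanθ = v²/(r g) = (20.9)²/(233 × 9.81) = 436.8/2286 = 0.1911.
θ = arctan(0.1911) = 10.82°.

10.8°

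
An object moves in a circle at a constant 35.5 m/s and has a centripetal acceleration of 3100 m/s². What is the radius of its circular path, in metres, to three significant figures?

0.407 m

a_c = v²/r ⇒ r = v²/a_c = (35.5)²/3100 = 1260/3100 = 0.4065 m.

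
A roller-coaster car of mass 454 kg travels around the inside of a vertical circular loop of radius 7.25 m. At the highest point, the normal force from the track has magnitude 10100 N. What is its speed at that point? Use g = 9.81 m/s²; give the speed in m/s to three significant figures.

At the top, N + mg = mv²/r, so v = √(r(N/m + g)) = √(7.25 × (10100/454 + 9.81)) = √(7.25 × 32.06) = √232.4 = 15.25 m/s.

15.2 m/s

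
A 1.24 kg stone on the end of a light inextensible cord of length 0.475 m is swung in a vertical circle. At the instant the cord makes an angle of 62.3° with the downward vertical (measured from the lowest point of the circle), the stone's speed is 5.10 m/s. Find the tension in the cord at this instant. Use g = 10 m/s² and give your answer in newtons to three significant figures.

Take the radial direction toward the centre of the circle as positive. The component of the weight along the string toward the centre is −mg cos φ (φ measured from the bottom), so Newton's second law along the string gives T − mg cos φ = m v²/r.
cos 62.3° = 0.4648, so T = m(v²/r + g cos φ) = 1.24 × ((5.10)²/0.475 + 10.0 × 0.4648) = 1.24 × (54.76 + (4.648)) = 1.24 × 59.41 = 73.66 N.

73.7 N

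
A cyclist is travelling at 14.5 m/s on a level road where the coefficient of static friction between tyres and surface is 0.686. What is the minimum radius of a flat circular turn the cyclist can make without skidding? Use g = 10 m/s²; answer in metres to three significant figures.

At the limit, μ_s m g = m v²/r, so r_min = v²/(μ_s g) = (14.5)²/(0.686 × 10.0) = 210.2/6.860 = 30.65 m.

30.6 m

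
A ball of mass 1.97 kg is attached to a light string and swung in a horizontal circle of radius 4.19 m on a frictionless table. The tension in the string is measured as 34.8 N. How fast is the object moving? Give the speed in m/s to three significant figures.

8.60 m/s

T = m v²/r ⇒ v = √(T r / m) = √(34.8 × 4.19 / 1.97) = √74.02 = 8.603 m/s.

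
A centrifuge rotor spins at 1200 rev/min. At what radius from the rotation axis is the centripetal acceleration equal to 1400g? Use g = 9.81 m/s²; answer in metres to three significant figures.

0.870 m

ω = 1200 rev/min × 2π/60 = 125.7 rad/s.
a_c = ω²r = 1400g ⇒ r = 1400 × 9.81 / (125.7)² = 13730/15790 = 0.8697 m.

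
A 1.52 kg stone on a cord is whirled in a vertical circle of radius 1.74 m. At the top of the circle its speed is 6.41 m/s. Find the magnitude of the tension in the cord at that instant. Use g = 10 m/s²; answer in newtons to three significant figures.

20.7 N

At the top, both T and the weight mg point inward (toward the centre), so T + mg = mv²/r.
T = m(v²/r − g) = 1.52 × ((6.41)²/1.74 − 10.0) = 1.52 × (23.61 − 10.0) = 1.52 × 13.61 = 20.69 N.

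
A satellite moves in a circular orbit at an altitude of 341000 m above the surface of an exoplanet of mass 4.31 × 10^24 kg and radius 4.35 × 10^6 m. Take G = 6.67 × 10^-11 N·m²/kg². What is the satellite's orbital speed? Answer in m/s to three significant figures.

7830 m/s

Orbital radius r = R + h = 4.35 × 10^6 + 341000 = 4.691 × 10^6 m.
Gravity supplies the centripetal force: G M m / r² = m v² / r, so v = √(GM/r).
v = √(6.67 × 10^-11 × 4.31 × 10^24 / 4.691 × 10^6) = √(6.128 × 10^7) = 7828 m/s.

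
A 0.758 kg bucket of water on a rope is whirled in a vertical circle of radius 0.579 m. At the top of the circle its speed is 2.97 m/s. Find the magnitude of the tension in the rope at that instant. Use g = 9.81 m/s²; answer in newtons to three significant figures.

At the top, both T and the weight mg point inward (toward the centre), so T + mg = mv²/r.
T = m(v²/r − g) = 0.758 × ((2.97)²/0.579 − 9.81) = 0.758 × (15.23 − 9.81) = 0.758 × 5.425 = 4.112 N.

4.11 N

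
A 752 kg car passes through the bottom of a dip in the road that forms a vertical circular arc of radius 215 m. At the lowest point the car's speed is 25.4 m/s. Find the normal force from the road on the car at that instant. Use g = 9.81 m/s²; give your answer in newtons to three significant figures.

At the lowest point, N points up (toward the centre) and the weight mg points down (away from the centre), so the net inward force is N − mg = mv²/r.
N = m(v²/r + g) = 752 × ((25.4)²/215 + 9.81) = 752 × (3.001 + 9.81) = 752 × 12.81 = 9634 N.

9630 N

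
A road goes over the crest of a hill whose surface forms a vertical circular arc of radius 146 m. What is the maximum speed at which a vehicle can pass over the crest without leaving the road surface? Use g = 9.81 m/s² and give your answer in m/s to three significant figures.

37.8 m/s

At the crest the centre of the circle is below the vehicle, so the net downward (centripetal) force is mg − N = mv²/r.
The vehicle leaves the road when N → 0, giving v_max = √(g r) = √(9.81 × 146) = 37.85 m/s.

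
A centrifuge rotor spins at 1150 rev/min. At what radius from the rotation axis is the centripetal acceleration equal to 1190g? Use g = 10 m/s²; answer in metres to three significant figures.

ω = 1150 rev/min × 2π/60 = 120.4 rad/s.
a_c = ω²r = 1190g ⇒ r = 1190 × 10.0 / (120.4)² = 11900/14500 = 0.8205 m.

0.821 m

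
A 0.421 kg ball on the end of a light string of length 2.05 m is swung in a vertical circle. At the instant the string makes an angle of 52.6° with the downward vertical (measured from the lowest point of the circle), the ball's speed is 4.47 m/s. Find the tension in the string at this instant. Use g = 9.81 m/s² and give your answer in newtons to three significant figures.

Take the radial direction toward the centre of the circle as positive. The component of the weight along the string toward the centre is −mg cos φ (φ measured from the bottom), so Newton's second law along the string gives T − mg cos φ = m v²/r.
cos 52.6° = 0.6074, so T = m(v²/r + g cos φ) = 0.421 × ((4.47)²/2.05 + 9.81 × 0.6074) = 0.421 × (9.747 + (5.958)) = 0.421 × 15.71 = 6.612 N.

6.61 N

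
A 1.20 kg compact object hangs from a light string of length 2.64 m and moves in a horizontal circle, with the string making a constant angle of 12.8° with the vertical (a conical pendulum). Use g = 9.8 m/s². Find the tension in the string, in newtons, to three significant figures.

Vertically the bob has no acceleration, so T cosθ = mg.
T = mg/cosθ = 1.20 × 9.8 / cos 12.8° = 11.76/0.9751 = 12.06 N.

12.1 N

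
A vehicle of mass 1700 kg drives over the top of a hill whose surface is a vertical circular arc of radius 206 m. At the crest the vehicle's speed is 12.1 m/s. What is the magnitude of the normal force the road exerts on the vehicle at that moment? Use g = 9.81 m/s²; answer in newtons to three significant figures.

At the crest the centripetal acceleration points downward (toward the centre of the arc), so mg − N = mv²/r.
N = m(g − v²/r) = 1700 × (9.81 − (12.1)²/206) = 1700 × (9.81 − 0.7107) = 1700 × 9.099 = 15470 N.

15500 N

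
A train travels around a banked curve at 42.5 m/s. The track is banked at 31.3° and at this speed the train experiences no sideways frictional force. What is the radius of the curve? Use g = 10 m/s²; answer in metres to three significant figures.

297 m

Frictionless banking: tanθ = v²/(rg), so r = v²/(g tanθ).
r = (42.5)²/(10.0 × tan 31.3°) = 1806/(10.0 × 0.6080) = 1806/6.080 = 297.1 m.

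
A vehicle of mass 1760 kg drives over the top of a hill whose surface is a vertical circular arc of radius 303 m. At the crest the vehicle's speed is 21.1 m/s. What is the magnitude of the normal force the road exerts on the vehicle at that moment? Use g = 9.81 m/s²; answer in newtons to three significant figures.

14700 N

At the crest the centripetal acceleration points downward (toward the centre of the arc), so mg − N = mv²/r.
N = m(g − v²/r) = 1760 × (9.81 − (21.1)²/303) = 1760 × (9.81 − 1.469) = 1760 × 8.341 = 14680 N.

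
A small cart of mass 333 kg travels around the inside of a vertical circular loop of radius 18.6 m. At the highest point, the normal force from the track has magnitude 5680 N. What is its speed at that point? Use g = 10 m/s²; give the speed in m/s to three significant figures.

At the top, N + mg = mv²/r, so v = √(r(N/m + g)) = √(18.6 × (5680/333 + 10.0)) = √(18.6 × 27.06) = √503.3 = 22.43 m/s.

22.4 m/s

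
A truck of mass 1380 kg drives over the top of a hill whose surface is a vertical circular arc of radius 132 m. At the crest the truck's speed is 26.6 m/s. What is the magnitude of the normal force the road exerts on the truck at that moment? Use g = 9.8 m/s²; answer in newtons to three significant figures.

6130 N

At the crest the centripetal acceleration points downward (toward the centre of the arc), so mg − N = mv²/r.
N = m(g − v²/r) = 1380 × (9.8 − (26.6)²/132) = 1380 × (9.8 − 5.360) = 1380 × 4.440 = 6127 N.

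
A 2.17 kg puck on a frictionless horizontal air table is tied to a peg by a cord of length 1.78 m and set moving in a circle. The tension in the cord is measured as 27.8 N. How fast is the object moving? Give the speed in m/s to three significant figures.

T = m v²/r ⇒ v = √(T r / m) = √(27.8 × 1.78 / 2.17) = √22.80 = 4.775 m/s.

4.78 m/s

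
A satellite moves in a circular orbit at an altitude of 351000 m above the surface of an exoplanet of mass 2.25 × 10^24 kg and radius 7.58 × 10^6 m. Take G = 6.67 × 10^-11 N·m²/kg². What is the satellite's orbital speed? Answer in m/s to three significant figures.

4350 m/s

Orbital radius r = R + h = 7.58 × 10^6 + 351000 = 7.931 × 10^6 m.
Gravity supplies the centripetal force: G M m / r² = m v² / r, so v = √(GM/r).
v = √(6.67 × 10^-11 × 2.25 × 10^24 / 7.931 × 10^6) = √(1.892 × 10^7) = 4350 m/s.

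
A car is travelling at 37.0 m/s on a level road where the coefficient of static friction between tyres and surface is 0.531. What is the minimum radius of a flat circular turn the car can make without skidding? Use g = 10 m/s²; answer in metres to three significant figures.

At the limit, μ_s m g = m v²/r, so r_min = v²/(μ_s g) = (37.0)²/(0.531 × 10.0) = 1369/5.310 = 257.8 m.

258 m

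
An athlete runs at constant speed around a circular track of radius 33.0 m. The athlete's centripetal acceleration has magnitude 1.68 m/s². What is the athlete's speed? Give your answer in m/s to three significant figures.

a_c = v²/r ⇒ v = √(a_c · r) = √(1.68 × 33.0) = √55.44 = 7.446 m/s.

7.45 m/s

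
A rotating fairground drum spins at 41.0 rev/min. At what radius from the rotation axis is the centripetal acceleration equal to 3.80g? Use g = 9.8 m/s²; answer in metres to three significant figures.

2.02 m

ω = 41.0 rev/min × 2π/60 = 4.294 rad/s.
a_c = ω²r = 3.80g ⇒ r = 3.80 × 9.8 / (4.294)² = 37.24/18.43 = 2.020 m.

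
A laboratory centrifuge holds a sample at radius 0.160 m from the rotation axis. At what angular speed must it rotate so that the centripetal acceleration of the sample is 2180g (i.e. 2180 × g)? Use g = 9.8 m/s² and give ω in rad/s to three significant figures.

365 rad/s

Centripetal acceleration a_c = ω²r. Setting ω²r = 2180g:
ω = √(2180g / r) = √(2180 × 9.8 / 0.160) = √133500 = 365.4 rad/s.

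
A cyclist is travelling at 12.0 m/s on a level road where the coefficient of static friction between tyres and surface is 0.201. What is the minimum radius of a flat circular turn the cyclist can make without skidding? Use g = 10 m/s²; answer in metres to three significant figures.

At the limit, μ_s m g = m v²/r, so r_min = v²/(μ_s g) = (12.0)²/(0.201 × 10.0) = 144.0/2.010 = 71.64 m.

71.6 m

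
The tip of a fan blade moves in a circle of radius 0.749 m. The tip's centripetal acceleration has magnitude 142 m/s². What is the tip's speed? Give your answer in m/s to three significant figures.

a_c = v²/r ⇒ v = √(a_c · r) = √(142 × 0.749) = √106.4 = 10.31 m/s.

10.3 m/s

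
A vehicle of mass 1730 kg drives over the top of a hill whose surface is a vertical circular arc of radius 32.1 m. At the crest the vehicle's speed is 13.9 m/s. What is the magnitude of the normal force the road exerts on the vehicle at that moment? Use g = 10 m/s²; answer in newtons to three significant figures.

At the crest the centripetal acceleration points downward (toward the centre of the arc), so mg − N = mv²/r.
N = m(g − v²/r) = 1730 × (10.0 − (13.9)²/32.1) = 1730 × (10.0 − 6.019) = 1730 × 3.981 = 6887 N.

6890 N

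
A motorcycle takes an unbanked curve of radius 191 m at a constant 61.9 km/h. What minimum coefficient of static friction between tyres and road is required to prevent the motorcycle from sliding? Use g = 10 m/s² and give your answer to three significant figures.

v = 61.9/3.6 = 17.19 m/s.
Friction provides the centripetal force: μ_s m g = m v²/r, so μ_s = v²/(g r) = (17.19)²/(10.0 × 191) = 295.6/1910 = 0.1548.

0.155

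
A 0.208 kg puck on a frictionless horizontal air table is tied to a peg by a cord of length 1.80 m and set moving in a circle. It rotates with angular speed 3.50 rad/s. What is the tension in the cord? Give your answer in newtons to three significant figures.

4.59 N

v = ωr = 3.50 × 1.80 = 6.300 m/s.
The tension is the only horizontal force, so it supplies the full centripetal force: T = m v²/r = 0.208 × (6.300)²/1.80 = 0.208 × 39.69/1.80 = 4.586 N.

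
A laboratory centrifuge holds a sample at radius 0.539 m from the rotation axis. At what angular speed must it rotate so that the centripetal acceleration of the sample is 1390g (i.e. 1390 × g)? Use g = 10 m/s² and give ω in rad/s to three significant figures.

161 rad/s

Centripetal acceleration a_c = ω²r. Setting ω²r = 1390g:
ω = √(1390g / r) = √(1390 × 10.0 / 0.539) = √25790 = 160.6 rad/s.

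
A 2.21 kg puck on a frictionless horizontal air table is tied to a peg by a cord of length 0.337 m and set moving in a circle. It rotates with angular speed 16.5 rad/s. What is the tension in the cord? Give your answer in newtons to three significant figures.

203 N

v = ωr = 16.5 × 0.337 = 5.560 m/s.
The tension is the only horizontal force, so it supplies the full centripetal force: T = m v²/r = 2.21 × (5.560)²/0.337 = 2.21 × 30.92/0.337 = 202.8 N.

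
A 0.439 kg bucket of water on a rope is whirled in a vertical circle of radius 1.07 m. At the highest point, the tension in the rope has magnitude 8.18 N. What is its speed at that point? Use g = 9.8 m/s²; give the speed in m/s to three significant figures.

At the top, T + mg = mv²/r, so v = √(r(T/m + g)) = √(1.07 × (8.18/0.439 + 9.8)) = √(1.07 × 28.43) = √30.42 = 5.516 m/s.

5.52 m/s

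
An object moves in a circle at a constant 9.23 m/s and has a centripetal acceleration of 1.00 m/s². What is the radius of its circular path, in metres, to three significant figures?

85.2 m

a_c = v²/r ⇒ r = v²/a_c = (9.23)²/1.00 = 85.19/1.00 = 85.19 m.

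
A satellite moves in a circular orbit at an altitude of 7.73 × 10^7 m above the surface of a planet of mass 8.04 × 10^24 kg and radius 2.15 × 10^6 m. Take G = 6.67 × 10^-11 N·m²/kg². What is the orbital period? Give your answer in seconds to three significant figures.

r = R + h = 2.15 × 10^6 + 7.73 × 10^7 = 7.945 × 10^7 m. Gravity provides the centripetal force: G M m / r² = m v² / r ⇒ v = √(GM/r) = 2598 m/s.
T = 2πr/v = 2π × 7.945 × 10^7 / 2598 = 192100 s.

192000 s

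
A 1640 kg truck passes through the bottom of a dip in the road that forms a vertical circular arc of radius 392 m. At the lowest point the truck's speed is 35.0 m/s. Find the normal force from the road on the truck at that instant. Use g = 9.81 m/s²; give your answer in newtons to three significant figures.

21200 N

At the lowest point, N points up (toward the centre) and the weight mg points down (away from the centre), so the net inward force is N − mg = mv²/r.
N = m(v²/r + g) = 1640 × ((35.0)²/392 + 9.81) = 1640 × (3.125 + 9.81) = 1640 × 12.94 = 21210 N.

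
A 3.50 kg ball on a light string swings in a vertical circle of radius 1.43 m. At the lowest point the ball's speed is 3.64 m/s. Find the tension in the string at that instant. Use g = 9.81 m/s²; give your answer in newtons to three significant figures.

At the lowest point, T points up (toward the centre) and the weight mg points down (away from the centre), so the net inward force is T − mg = mv²/r.
T = m(v²/r + g) = 3.50 × ((3.64)²/1.43 + 9.81) = 3.50 × (9.265 + 9.81) = 3.50 × 19.08 = 66.76 N.

66.8 N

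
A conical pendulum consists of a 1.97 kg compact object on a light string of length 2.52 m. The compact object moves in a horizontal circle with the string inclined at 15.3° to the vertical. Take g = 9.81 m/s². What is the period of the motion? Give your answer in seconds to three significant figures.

r = L sinθ = 0.6650 m. From T sinθ = mω²r and T cosθ = mg: tanθ = ω²r/g, so ω² = g tanθ / r = g/(L cosθ).
ω = √(g/(L cosθ)) = √(9.81/(2.52 × 0.9646)) = √4.036 = 2.009 rad/s.
Period = 2π/ω = 3.128 s.

3.13 s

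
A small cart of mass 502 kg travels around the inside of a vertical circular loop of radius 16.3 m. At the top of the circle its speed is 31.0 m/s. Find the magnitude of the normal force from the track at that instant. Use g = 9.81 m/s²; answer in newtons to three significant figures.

At the top, both N and the weight mg point inward (toward the centre), so N + mg = mv²/r.
N = m(v²/r − g) = 502 × ((31.0)²/16.3 − 9.81) = 502 × (58.96 − 9.81) = 502 × 49.15 = 24670 N.

24700 N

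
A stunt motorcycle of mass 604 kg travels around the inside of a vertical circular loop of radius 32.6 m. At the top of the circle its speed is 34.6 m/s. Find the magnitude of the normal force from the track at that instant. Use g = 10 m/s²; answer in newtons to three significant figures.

At the top, both N and the weight mg point inward (toward the centre), so N + mg = mv²/r.
N = m(v²/r − g) = 604 × ((34.6)²/32.6 − 10.0) = 604 × (36.72 − 10.0) = 604 × 26.72 = 16140 N.

16100 N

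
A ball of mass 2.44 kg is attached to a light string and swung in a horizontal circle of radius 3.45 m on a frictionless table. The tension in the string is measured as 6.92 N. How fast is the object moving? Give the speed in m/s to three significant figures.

3.13 m/s

T = m v²/r ⇒ v = √(T r / m) = √(6.92 × 3.45 / 2.44) = √9.784 = 3.128 m/s.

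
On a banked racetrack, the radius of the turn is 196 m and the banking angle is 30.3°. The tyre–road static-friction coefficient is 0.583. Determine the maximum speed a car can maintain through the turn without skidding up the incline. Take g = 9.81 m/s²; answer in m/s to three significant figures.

58.3 m/s

At the maximum speed, friction acts down the slope at its limiting value f = μN. Radially (horizontal, toward centre): N sinθ + μN cosθ = mv²/r. Vertically: N cosθ − μN sinθ = mg.
Dividing: v² = r g (sinθ + μcosθ)/(cosθ − μsinθ).
sinθ + μcosθ = 0.5045 + 0.583×0.8634 = 1.008; cosθ − μsinθ = 0.8634 − 0.583×0.5045 = 0.5693.
v² = 196 × 9.81 × 1.008/0.5693 = 3404 m²/s², so v = 58.35 m/s.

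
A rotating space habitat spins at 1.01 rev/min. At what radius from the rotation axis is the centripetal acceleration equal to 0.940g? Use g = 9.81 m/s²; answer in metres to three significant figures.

824 m

ω = 1.01 rev/min × 2π/60 = 0.1058 rad/s.
a_c = ω²r = 0.940g ⇒ r = 0.940 × 9.81 / (0.1058)² = 9.221/0.01119 = 824.3 m.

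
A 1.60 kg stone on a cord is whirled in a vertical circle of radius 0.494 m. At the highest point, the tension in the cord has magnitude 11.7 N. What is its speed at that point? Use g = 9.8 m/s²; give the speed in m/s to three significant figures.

2.91 m/s

At the top, T + mg = mv²/r, so v = √(r(T/m + g)) = √(0.494 × (11.7/1.60 + 9.8)) = √(0.494 × 17.11) = √8.454 = 2.908 m/s.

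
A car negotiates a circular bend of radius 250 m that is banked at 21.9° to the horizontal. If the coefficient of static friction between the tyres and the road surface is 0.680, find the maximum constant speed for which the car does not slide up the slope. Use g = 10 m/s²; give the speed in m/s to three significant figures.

61.0 m/s

At the maximum speed, friction acts down the slope at its limiting value f = μN. Radially (horizontal, toward centre): N sinθ + μN cosθ = mv²/r. Vertically: N cosθ − μN sinθ = mg.
Dividing: v² = r g (sinθ + μcosθ)/(cosθ − μsinθ).
sinθ + μcosθ = 0.3730 + 0.680×0.9278 = 1.004; cosθ − μsinθ = 0.9278 − 0.680×0.3730 = 0.6742.
v² = 250 × 10.0 × 1.004/0.6742 = 3723 m²/s², so v = 61.01 m/s.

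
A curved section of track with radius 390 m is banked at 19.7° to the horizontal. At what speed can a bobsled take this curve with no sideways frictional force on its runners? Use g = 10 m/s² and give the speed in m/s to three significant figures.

On a frictionless banked curve, N sinθ = mv²/r and N cosθ = mg, so tanθ = v²/(rg).
v = √(r g tanθ) = √(390 × 10.0 × tan 19.7°) = √(390 × 10.0 × 0.3581) = √1396 = 37.37 m/s.

37.4 m/s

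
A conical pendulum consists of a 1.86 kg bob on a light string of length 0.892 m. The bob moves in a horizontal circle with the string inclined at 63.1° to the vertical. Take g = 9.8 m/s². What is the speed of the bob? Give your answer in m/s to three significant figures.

The radius of the circle is r = L sinθ = 0.892 × sin 63.1° = 0.7955 m.
Horizontally T sinθ = mv²/r and vertically T cosθ = mg, so tanθ = v²/(rg).
v = √(r g tanθ) = √(0.7955 × 9.8 × 1.971) = √15.37 = 3.920 m/s.

3.92 m/s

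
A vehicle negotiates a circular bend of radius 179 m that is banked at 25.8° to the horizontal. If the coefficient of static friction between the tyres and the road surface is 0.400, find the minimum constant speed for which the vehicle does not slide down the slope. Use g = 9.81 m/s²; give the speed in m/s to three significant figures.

11.1 m/s

At the minimum speed, friction acts up the slope at its limiting value f = μN. Radially (horizontal, toward centre): N sinθ − μN cosθ = mv²/r. Vertically: N cosθ + μN sinθ = mg.
Dividing: v² = r g (sinθ − μcosθ)/(cosθ + μsinθ).
sinθ − μcosθ = 0.4352 − 0.400×0.9003 = 0.07510; cosθ + μsinθ = 0.9003 + 0.400×0.4352 = 1.074.
v² = 179 × 9.81 × 0.07510/1.074 = 122.7 m²/s², so v = 11.08 m/s.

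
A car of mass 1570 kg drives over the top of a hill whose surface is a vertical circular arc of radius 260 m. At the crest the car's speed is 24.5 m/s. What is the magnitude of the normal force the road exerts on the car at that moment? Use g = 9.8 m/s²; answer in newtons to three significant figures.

At the crest the centripetal acceleration points downward (toward the centre of the arc), so mg − N = mv²/r.
N = m(g − v²/r) = 1570 × (9.8 − (24.5)²/260) = 1570 × (9.8 − 2.309) = 1570 × 7.491 = 11760 N.

11800 N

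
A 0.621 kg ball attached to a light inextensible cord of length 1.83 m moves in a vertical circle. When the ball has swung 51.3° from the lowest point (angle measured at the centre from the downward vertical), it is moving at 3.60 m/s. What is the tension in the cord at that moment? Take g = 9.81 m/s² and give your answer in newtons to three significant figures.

Take the radial direction toward the centre of the circle as positive. The component of the weight along the string toward the centre is −mg cos φ (φ measured from the bottom), so Newton's second law along the string gives T − mg cos φ = m v²/r.
cos 51.3° = 0.6252, so T = m(v²/r + g cos φ) = 0.621 × ((3.60)²/1.83 + 9.81 × 0.6252) = 0.621 × (7.082 + (6.134)) = 0.621 × 13.22 = 8.207 N.

8.21 N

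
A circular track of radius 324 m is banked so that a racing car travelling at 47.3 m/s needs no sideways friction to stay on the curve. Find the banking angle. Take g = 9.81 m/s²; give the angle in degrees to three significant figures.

For a frictionless banked turn: horizontally N sinθ = mv²/r and vertically N cosθ = mg.
Dividing: tanθ = v²/(r g) = (47.3)²/(324 × 9.81) = 2237/3178 = 0.7039.
θ = arctan(0.7039) = 35.14°.

35.1°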